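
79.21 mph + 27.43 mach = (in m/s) 9375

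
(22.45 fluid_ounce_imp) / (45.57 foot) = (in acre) 1.135e-08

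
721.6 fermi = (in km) 7.216e-16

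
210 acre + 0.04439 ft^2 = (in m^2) 8.498e+05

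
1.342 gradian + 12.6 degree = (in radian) 0.241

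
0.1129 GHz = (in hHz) 1.129e+06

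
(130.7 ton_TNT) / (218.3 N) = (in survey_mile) 1.557e+06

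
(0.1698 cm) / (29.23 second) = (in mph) 0.0001299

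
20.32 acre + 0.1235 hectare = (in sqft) 8.984e+05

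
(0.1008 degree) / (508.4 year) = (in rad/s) 1.097e-13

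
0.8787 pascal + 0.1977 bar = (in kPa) 19.77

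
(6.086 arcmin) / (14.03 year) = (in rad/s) 4.001e-12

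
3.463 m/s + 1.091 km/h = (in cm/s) 376.6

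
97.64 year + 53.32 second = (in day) 3.564e+04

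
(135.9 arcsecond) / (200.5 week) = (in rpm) 5.188e-11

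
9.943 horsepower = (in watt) 7414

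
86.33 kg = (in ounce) 3045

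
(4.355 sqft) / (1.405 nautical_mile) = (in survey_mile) 9.662e-08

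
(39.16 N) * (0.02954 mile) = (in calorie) 444.9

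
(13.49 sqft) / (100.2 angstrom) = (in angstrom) 1.251e+18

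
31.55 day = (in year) 0.08644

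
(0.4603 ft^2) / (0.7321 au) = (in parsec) 1.265e-29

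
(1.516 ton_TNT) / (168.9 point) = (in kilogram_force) 1.086e+10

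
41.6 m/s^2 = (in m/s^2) 41.6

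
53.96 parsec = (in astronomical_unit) 1.113e+07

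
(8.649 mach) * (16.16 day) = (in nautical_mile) 2.22e+06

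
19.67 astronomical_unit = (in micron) 2.943e+18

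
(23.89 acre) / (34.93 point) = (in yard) 8.58e+06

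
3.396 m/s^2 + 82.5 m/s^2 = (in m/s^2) 85.9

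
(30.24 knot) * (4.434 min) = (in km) 4.139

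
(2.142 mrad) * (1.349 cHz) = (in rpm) 0.0002759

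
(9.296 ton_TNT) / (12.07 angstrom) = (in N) 3.222e+19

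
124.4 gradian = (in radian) 1.954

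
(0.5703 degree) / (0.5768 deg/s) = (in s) 0.9887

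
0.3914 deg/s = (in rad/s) 0.006831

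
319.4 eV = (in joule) 5.117e-17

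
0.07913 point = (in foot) 9.159e-05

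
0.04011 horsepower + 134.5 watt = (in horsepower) 0.2205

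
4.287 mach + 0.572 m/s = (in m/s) 1460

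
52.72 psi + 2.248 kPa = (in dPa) 3.657e+06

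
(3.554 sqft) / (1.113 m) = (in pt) 840.9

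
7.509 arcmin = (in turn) 0.0003476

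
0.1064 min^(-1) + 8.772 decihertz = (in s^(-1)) 0.879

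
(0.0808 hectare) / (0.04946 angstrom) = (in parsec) 0.005294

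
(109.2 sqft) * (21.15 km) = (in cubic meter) 2.146e+05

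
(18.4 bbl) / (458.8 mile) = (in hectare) 3.962e-10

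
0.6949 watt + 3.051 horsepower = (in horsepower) 3.052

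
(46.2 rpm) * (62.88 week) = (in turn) 2.928e+07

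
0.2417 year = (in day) 88.22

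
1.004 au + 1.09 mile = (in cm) 1.502e+13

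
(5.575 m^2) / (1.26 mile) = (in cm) 0.2749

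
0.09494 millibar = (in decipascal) 94.94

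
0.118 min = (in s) 7.08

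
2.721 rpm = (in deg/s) 16.33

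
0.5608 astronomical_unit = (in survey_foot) 2.752e+11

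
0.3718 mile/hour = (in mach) 0.0004881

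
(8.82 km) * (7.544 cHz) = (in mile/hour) 1488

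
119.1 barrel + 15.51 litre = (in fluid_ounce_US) 6.408e+05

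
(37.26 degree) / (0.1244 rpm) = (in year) 1.583e-06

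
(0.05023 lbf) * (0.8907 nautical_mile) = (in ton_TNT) 8.809e-08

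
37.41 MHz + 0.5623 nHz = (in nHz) 3.741e+16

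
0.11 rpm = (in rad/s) 0.01152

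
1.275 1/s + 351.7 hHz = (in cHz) 3.517e+06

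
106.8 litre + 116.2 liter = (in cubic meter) 0.223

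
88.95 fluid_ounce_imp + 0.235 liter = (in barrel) 0.01737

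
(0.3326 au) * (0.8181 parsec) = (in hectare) 1.256e+23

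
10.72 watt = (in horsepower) 0.01438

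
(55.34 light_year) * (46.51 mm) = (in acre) 6.017e+12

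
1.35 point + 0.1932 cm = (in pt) 6.827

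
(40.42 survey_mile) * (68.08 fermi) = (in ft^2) 4.767e-08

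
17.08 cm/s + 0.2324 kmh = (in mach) 0.0006912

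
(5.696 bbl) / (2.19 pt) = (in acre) 0.2896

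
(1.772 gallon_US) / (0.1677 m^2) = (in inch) 1.575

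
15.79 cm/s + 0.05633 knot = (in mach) 0.0005488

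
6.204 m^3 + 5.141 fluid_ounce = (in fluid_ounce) 2.098e+05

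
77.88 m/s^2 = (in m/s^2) 77.88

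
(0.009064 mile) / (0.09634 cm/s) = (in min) 252.4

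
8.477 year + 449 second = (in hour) 7.426e+04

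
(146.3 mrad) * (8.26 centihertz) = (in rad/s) 0.01208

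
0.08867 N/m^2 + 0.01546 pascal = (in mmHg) 0.000781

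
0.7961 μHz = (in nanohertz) 796.1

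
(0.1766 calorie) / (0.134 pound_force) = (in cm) 124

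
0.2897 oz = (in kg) 0.008213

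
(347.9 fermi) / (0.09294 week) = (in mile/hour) 1.385e-17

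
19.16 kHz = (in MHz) 0.01916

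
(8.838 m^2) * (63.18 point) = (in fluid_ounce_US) 6661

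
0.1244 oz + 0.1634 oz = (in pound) 0.01799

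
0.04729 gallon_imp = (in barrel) 0.001352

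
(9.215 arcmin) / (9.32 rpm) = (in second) 0.002746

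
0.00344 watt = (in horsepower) 4.613e-06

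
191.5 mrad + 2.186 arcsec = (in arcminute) 658.4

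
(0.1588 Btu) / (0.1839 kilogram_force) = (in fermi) 9.29e+16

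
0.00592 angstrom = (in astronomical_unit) 3.957e-24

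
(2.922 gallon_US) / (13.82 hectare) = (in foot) 2.626e-07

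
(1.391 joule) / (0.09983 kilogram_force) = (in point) 4028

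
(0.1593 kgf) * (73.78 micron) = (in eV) 7.194e+14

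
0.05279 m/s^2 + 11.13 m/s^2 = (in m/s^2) 11.18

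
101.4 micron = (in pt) 0.2874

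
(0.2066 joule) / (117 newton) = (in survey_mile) 1.097e-06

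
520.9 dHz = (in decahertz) 5.209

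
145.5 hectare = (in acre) 359.5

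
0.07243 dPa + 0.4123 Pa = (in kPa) 0.0004195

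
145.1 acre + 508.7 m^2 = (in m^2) 5.877e+05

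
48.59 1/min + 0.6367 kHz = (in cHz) 6.375e+04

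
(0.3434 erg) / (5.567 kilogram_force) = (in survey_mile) 3.908e-13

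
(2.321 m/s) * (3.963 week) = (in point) 1.577e+10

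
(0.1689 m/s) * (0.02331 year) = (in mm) 1.242e+08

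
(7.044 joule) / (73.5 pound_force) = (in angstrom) 2.154e+08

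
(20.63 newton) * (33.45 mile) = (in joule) 1.111e+06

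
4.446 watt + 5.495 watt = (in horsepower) 0.01333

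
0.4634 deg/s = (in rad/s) 0.008088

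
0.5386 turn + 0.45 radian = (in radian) 3.834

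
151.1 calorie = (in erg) 6.322e+09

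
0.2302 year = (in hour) 2017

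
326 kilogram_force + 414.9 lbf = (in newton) 5043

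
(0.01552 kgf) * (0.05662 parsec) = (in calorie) 6.355e+13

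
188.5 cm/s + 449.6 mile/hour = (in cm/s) 2.029e+04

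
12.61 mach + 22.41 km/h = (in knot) 8358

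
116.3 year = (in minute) 6.113e+07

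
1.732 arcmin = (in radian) 0.0005038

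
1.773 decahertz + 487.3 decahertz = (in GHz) 4.891e-06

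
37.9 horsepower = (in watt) 2.826e+04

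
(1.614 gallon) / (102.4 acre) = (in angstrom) 147.4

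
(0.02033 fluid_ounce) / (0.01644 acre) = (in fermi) 9.037e+06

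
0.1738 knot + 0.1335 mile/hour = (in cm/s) 14.91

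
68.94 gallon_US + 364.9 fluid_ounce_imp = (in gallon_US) 71.68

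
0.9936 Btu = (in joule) 1048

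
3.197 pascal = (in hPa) 0.03197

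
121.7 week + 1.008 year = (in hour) 2.928e+04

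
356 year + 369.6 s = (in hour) 3.119e+06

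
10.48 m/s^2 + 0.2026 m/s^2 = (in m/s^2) 10.68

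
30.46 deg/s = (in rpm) 5.077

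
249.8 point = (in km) 8.812e-05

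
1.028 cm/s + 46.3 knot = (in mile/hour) 53.3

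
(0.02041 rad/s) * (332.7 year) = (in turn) 3.408e+07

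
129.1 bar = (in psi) 1872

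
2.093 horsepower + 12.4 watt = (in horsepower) 2.11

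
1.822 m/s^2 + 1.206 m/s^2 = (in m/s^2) 3.028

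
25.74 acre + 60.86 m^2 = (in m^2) 1.042e+05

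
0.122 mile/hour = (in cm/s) 5.454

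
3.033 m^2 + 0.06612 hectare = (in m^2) 664.2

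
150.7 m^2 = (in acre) 0.03724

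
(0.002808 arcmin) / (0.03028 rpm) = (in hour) 7.155e-08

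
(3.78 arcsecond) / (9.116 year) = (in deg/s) 3.652e-12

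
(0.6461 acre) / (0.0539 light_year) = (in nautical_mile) 2.769e-15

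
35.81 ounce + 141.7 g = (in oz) 40.81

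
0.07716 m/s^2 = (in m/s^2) 0.07716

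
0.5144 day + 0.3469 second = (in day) 0.5144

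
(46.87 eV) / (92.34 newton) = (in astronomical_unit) 5.436e-31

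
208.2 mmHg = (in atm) 0.2739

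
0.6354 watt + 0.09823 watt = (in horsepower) 0.0009838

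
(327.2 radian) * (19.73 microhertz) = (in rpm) 0.06165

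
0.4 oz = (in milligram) 1.134e+04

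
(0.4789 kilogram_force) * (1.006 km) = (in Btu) 4.478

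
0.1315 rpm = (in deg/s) 0.789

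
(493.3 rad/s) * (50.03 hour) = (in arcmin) 3.054e+11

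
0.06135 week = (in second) 3.71e+04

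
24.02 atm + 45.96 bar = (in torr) 5.273e+04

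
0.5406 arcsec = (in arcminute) 0.00901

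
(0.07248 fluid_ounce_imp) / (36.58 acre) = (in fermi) 1.391e+04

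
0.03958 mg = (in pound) 8.726e-08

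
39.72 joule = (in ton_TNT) 9.493e-09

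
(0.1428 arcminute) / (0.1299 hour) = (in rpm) 8.482e-07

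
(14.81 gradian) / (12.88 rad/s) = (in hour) 5.017e-06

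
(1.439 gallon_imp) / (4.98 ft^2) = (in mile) 8.786e-06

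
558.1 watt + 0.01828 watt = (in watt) 558.1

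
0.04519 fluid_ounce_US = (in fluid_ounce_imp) 0.04704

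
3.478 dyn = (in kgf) 3.547e-06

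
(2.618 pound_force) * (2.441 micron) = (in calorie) 6.794e-06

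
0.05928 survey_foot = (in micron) 1.807e+04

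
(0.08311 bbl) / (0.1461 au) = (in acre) 1.494e-16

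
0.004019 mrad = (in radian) 4.019e-06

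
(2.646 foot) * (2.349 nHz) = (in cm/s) 1.894e-07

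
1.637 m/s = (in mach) 0.004808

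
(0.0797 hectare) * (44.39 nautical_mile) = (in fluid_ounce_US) 2.216e+12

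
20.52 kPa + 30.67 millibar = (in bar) 0.2359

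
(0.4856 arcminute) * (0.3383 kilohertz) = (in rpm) 0.4563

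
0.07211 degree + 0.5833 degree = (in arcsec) 2359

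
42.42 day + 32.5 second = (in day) 42.42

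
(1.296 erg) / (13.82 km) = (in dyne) 9.378e-07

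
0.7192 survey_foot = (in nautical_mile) 0.0001184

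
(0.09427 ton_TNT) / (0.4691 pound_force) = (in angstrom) 1.89e+18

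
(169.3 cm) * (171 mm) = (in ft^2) 3.116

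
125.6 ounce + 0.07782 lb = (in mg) 3.596e+06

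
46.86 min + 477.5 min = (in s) 3.146e+04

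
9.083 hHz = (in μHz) 9.083e+08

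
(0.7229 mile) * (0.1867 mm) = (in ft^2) 2.338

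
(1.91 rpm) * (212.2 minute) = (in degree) 1.459e+05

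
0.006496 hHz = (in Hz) 0.6496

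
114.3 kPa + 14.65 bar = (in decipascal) 1.579e+07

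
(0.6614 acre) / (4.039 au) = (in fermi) 4.43e+06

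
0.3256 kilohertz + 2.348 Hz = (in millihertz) 3.279e+05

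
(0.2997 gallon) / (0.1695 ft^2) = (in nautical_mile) 3.89e-05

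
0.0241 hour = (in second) 86.76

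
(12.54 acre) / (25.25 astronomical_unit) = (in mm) 1.343e-05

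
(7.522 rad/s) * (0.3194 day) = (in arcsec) 4.282e+10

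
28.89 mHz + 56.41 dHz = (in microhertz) 5.67e+06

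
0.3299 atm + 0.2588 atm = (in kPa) 59.65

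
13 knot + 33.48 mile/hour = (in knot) 42.09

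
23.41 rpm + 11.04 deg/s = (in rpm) 25.25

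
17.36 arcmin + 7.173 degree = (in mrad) 130.2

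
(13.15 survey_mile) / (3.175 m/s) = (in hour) 1.852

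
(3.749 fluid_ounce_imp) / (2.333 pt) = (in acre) 3.198e-05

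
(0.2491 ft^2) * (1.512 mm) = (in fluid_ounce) 1.183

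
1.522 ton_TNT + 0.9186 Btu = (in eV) 3.975e+28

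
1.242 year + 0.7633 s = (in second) 3.917e+07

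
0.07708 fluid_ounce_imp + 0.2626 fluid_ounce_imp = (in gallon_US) 0.00255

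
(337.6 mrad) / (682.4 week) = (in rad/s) 8.18e-10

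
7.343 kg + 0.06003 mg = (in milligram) 7.343e+06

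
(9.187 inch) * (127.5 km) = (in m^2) 2.975e+04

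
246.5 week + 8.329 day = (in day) 1734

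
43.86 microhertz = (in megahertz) 4.386e-11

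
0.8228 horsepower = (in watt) 613.6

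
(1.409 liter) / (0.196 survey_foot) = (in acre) 5.828e-06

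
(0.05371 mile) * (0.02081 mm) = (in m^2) 0.001799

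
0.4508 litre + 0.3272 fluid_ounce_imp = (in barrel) 0.002894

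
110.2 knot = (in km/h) 204.1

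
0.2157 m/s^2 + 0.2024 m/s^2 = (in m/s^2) 0.4181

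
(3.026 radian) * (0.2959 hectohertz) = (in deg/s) 5130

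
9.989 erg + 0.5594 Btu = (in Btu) 0.5594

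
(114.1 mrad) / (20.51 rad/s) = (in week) 9.198e-09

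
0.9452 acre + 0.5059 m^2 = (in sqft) 4.118e+04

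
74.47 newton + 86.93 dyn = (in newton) 74.47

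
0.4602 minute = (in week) 4.565e-05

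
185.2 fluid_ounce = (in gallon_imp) 1.205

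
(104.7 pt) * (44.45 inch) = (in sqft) 0.4489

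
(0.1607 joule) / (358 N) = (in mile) 2.789e-07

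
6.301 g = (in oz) 0.2223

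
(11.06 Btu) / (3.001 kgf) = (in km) 0.3965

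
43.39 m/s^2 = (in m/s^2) 43.39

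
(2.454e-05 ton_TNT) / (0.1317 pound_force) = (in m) 1.753e+05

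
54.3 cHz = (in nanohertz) 5.43e+08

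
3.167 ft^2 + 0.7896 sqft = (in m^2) 0.3676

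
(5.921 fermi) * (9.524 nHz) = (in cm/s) 5.639e-21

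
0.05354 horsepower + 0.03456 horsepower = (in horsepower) 0.0881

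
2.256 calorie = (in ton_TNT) 2.256e-09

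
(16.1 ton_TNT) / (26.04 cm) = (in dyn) 2.587e+16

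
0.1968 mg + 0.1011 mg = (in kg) 2.979e-07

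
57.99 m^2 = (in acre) 0.01433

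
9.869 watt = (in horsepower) 0.01323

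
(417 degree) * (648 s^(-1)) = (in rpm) 4.504e+04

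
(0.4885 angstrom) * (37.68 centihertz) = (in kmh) 6.626e-11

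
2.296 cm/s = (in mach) 6.743e-05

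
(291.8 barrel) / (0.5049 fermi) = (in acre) 2.271e+13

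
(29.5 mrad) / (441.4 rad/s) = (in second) 6.683e-05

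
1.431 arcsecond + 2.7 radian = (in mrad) 2700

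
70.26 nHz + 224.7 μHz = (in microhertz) 224.8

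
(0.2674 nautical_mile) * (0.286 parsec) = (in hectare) 4.37e+14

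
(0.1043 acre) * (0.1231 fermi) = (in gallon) 1.373e-11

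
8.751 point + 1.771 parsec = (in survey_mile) 3.396e+13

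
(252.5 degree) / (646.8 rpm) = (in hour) 1.807e-05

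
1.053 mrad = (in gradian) 0.06704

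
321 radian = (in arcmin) 1.104e+06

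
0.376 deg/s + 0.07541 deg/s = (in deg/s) 0.4514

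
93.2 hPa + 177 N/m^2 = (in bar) 0.09497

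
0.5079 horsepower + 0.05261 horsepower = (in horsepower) 0.5605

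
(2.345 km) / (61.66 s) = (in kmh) 136.9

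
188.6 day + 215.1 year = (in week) 1.124e+04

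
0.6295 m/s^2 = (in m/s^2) 0.6295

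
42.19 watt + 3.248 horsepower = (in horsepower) 3.305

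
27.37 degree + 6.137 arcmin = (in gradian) 30.52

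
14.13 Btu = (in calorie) 3563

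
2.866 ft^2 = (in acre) 6.579e-05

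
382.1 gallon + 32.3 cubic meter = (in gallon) 8915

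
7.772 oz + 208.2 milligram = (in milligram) 2.205e+05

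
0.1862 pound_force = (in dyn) 8.283e+04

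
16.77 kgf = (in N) 164.5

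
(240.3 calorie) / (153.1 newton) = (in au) 4.39e-11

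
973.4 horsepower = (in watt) 7.259e+05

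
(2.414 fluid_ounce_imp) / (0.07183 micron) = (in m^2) 954.9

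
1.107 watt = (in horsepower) 0.001485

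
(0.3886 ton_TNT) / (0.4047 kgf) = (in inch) 1.613e+10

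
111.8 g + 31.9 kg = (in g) 3.201e+04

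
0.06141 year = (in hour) 538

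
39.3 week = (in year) 0.7537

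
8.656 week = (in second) 5.235e+06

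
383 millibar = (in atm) 0.378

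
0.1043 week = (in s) 6.308e+04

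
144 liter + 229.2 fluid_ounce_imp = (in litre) 150.5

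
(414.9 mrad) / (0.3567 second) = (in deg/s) 66.64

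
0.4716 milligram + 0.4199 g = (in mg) 420.4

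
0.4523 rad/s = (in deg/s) 25.91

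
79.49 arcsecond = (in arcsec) 79.49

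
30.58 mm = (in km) 3.058e-05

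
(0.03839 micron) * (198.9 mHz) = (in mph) 1.708e-08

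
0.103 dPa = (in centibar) 1.03e-05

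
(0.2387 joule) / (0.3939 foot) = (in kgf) 0.2027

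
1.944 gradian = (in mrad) 30.54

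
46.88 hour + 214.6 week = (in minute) 2.166e+06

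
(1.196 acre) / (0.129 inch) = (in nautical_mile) 797.6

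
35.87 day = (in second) 3.099e+06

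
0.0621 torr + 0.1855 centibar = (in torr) 1.453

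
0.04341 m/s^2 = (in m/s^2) 0.04341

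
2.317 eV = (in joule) 3.712e-19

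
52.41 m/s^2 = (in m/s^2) 52.41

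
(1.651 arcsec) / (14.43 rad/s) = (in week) 9.172e-13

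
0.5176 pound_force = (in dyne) 2.302e+05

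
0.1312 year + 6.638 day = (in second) 4.711e+06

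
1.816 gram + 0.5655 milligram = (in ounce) 0.06408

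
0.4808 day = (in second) 4.154e+04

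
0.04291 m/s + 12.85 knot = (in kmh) 23.95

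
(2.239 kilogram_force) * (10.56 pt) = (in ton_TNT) 1.955e-11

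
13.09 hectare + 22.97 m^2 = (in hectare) 13.09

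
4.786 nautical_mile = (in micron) 8.864e+09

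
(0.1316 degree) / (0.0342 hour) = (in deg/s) 0.001069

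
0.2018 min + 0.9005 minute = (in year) 2.097e-06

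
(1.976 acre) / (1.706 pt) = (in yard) 1.453e+07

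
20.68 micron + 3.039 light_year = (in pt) 8.15e+19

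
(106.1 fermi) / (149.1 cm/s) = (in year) 2.256e-21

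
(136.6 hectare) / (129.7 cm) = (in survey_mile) 654.4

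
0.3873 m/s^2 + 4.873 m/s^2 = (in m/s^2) 5.26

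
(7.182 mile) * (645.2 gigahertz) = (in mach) 2.19e+13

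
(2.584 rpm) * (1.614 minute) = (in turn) 4.171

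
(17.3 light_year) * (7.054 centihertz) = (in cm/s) 1.155e+18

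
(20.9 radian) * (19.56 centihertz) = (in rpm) 39.04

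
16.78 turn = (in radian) 105.4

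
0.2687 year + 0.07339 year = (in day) 124.9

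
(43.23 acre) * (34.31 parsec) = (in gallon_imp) 4.074e+25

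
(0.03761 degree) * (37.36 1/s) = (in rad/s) 0.02452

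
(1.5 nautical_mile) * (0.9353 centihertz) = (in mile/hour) 58.12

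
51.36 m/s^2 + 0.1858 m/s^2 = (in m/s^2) 51.55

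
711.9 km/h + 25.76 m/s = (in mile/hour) 500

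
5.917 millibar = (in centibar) 0.5917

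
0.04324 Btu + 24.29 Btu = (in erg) 2.567e+11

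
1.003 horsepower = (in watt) 747.9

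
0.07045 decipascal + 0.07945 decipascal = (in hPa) 0.0001499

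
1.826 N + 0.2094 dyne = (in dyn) 1.826e+05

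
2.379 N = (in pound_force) 0.5348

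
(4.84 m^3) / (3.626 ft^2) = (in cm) 1437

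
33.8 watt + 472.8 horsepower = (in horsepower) 472.8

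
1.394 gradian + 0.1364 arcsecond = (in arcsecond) 4517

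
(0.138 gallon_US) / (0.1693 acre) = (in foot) 2.502e-06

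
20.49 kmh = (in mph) 12.73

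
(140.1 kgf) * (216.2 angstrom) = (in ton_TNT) 7.099e-15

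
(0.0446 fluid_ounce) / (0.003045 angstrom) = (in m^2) 4.332e+06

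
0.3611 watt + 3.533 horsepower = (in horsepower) 3.533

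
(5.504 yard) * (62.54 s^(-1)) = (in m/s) 314.8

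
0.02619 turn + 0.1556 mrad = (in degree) 9.437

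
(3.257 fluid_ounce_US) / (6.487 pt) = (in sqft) 0.453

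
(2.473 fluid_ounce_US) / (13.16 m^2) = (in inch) 0.0002188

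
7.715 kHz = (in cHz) 7.715e+05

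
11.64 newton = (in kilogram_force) 1.187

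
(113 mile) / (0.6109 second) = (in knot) 5.787e+05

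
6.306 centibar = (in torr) 47.3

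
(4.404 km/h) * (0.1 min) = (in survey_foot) 24.08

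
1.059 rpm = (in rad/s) 0.1109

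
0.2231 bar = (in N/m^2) 2.231e+04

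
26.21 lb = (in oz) 419.4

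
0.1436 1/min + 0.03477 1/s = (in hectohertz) 0.0003716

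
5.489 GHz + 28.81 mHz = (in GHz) 5.489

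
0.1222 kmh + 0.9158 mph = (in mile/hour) 0.9917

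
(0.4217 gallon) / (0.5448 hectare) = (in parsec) 9.496e-24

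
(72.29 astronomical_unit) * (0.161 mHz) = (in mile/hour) 3.895e+09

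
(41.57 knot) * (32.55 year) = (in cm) 2.195e+12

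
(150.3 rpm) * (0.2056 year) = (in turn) 1.624e+07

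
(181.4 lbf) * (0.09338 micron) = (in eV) 4.703e+14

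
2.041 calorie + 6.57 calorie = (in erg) 3.603e+08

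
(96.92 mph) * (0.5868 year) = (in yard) 8.768e+08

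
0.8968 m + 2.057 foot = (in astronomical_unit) 1.019e-11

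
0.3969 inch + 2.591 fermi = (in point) 28.58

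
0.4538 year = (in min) 2.385e+05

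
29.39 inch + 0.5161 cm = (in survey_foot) 2.466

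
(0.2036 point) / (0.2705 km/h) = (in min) 1.593e-05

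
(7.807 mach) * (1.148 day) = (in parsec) 8.545e-09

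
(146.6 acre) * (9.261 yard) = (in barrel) 3.16e+07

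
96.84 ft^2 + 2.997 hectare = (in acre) 7.408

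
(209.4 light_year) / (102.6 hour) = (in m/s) 5.364e+12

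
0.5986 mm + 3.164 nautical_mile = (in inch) 2.307e+05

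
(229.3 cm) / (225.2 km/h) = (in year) 1.162e-09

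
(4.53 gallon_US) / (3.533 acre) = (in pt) 0.0034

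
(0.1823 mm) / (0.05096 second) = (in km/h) 0.01288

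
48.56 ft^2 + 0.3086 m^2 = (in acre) 0.001191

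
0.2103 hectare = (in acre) 0.5197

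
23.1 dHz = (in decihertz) 23.1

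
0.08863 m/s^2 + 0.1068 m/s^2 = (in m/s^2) 0.1954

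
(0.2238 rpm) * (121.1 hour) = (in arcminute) 3.512e+07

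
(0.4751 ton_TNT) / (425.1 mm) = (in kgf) 4.768e+08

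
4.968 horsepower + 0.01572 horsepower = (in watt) 3716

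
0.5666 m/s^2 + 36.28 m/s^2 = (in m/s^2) 36.85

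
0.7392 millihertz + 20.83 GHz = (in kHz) 2.083e+07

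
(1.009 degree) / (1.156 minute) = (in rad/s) 0.0002539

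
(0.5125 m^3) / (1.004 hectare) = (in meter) 5.105e-05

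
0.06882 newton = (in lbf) 0.01547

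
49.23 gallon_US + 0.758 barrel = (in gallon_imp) 67.5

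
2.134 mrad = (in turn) 0.0003396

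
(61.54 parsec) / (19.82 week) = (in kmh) 5.703e+11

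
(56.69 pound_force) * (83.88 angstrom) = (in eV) 1.32e+13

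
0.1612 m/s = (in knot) 0.3133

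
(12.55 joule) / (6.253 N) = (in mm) 2007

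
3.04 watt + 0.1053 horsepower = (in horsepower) 0.1094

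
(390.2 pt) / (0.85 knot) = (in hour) 8.744e-05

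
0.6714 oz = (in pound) 0.04196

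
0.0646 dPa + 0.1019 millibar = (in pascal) 10.2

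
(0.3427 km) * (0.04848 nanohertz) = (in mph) 3.716e-08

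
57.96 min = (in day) 0.04025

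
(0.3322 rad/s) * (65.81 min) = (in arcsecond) 2.706e+08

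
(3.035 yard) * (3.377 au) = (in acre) 3.464e+08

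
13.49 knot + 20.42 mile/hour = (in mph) 35.94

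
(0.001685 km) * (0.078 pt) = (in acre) 1.146e-08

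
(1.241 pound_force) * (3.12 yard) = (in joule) 15.75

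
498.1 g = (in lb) 1.098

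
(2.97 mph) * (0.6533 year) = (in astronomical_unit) 0.0001829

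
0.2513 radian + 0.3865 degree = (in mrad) 258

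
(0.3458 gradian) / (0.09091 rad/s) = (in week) 9.879e-08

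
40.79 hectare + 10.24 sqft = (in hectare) 40.79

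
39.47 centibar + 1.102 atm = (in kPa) 151.1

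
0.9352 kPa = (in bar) 0.009352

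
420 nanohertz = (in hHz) 4.2e-09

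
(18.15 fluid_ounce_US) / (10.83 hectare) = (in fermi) 4.956e+06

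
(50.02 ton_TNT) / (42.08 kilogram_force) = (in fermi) 5.072e+23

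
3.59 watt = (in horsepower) 0.004814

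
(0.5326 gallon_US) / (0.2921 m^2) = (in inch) 0.2717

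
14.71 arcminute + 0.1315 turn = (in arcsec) 1.713e+05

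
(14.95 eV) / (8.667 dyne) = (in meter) 2.764e-14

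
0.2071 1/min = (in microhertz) 3452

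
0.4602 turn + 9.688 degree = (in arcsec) 6.313e+05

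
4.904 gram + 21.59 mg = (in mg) 4926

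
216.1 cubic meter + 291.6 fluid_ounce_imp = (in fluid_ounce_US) 7.307e+06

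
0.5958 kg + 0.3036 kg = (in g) 899.4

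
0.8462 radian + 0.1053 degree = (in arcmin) 2915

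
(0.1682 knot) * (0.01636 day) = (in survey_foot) 401.3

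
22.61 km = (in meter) 2.261e+04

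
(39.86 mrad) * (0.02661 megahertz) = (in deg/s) 6.077e+04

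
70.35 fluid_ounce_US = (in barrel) 0.01309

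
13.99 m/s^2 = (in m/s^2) 13.99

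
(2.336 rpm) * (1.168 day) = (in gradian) 1.572e+06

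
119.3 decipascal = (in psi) 0.00173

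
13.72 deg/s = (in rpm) 2.287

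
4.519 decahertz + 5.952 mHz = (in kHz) 0.0452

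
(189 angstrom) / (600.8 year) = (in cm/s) 9.975e-17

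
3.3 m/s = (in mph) 7.382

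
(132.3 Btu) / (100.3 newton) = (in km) 1.392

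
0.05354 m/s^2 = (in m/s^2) 0.05354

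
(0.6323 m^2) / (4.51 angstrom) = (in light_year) 1.482e-07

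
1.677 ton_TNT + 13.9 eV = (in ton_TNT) 1.677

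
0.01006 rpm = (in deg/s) 0.06036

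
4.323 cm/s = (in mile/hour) 0.0967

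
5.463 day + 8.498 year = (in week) 443.9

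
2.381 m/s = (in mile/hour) 5.326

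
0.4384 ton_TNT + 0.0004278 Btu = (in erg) 1.834e+16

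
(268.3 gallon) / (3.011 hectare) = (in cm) 0.003373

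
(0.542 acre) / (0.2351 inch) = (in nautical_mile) 198.3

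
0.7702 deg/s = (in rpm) 0.1284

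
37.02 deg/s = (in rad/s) 0.6461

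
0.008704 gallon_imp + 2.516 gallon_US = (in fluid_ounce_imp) 336.6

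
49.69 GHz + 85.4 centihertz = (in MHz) 4.969e+04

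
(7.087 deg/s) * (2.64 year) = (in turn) 1.639e+06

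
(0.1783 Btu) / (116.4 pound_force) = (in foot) 1.192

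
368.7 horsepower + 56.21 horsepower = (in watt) 3.169e+05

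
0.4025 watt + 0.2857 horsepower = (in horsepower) 0.2862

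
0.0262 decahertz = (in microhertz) 2.62e+05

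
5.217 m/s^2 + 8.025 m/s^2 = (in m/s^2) 13.24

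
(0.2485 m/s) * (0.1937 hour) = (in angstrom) 1.733e+12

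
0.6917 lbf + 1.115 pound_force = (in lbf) 1.807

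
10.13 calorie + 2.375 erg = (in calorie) 10.13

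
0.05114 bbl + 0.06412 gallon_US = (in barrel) 0.05267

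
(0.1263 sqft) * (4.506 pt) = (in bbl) 0.0001173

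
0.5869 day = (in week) 0.08384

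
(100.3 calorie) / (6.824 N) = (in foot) 201.8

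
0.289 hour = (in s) 1040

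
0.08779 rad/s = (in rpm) 0.8383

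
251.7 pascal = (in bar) 0.002517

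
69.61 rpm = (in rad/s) 7.29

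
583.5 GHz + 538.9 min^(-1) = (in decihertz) 5.835e+12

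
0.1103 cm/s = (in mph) 0.002467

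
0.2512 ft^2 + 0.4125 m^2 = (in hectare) 4.358e-05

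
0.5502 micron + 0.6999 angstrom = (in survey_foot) 1.805e-06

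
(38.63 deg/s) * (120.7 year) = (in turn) 4.084e+08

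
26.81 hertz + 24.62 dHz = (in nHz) 2.927e+10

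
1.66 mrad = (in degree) 0.09511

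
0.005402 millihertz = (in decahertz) 5.402e-07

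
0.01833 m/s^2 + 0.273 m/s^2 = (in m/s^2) 0.2913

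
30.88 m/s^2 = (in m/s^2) 30.88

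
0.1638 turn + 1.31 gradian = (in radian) 1.05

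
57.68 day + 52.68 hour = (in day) 59.88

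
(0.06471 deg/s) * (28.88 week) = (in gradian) 1.256e+06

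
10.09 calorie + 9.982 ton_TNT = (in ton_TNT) 9.982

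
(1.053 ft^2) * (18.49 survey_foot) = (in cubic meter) 0.5513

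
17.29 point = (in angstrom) 6.1e+07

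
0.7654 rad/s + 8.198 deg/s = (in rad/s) 0.9085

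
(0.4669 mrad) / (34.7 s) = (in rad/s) 1.346e-05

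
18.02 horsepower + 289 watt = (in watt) 1.373e+04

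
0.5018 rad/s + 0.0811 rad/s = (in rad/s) 0.5829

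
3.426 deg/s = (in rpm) 0.571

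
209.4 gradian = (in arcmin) 1.131e+04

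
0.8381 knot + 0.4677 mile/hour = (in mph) 1.432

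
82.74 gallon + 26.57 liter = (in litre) 339.8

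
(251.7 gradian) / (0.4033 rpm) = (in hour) 0.026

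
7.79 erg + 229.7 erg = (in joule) 2.375e-05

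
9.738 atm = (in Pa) 9.867e+05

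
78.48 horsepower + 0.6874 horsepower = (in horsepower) 79.17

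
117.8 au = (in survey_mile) 1.095e+10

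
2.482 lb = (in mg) 1.126e+06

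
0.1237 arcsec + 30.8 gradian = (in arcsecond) 9.979e+04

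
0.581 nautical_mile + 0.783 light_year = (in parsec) 0.2401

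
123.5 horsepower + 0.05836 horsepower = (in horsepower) 123.6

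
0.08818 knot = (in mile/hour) 0.1015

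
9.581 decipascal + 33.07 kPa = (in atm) 0.3264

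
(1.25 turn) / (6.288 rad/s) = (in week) 2.065e-06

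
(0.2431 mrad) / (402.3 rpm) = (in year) 1.83e-13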